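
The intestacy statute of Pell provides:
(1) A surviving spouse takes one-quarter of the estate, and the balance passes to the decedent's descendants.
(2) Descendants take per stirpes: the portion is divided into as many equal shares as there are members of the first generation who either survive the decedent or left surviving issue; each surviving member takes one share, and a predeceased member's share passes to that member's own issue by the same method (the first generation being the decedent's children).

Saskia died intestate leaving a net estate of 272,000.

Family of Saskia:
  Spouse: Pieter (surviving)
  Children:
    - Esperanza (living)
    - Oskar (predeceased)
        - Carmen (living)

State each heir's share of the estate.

Pieter: 68,000; Esperanza: 102,000; Carmen: 102,000

Pieter takes one-quarter of 272,000 = 68,000. The remaining 204,000 passes to the descendants.
The descendants' portion (204,000) is divided into 2 shares of 102,000: Esperanza takes 102,000; Oskar's 102,000 share passes to Oskar's issue.
Oskar's share (102,000) passes entirely to Carmen.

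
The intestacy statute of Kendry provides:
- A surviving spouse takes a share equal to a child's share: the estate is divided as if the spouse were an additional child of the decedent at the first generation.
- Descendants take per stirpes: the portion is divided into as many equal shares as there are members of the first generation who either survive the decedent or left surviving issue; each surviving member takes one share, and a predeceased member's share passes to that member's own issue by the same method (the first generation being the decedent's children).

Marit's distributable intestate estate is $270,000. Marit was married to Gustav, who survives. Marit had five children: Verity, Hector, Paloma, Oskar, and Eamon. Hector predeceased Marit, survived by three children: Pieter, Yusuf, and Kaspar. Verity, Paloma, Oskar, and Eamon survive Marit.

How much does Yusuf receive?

The spouse counts as an additional share at the children's level, so there are 6 primary shares of $45,000. Gustav takes one such share ($45,000).
The children's combined portion ($225,000) is divided into 5 shares of $45,000: Verity, Paloma, Oskar, and Eamon each take $45,000; Hector's $45,000 share passes to Hector's issue.
Hector's share ($45,000) is divided into 3 shares of $15,000: Pieter, Yusuf, and Kaspar each take $15,000.

Yusuf receives $15,000.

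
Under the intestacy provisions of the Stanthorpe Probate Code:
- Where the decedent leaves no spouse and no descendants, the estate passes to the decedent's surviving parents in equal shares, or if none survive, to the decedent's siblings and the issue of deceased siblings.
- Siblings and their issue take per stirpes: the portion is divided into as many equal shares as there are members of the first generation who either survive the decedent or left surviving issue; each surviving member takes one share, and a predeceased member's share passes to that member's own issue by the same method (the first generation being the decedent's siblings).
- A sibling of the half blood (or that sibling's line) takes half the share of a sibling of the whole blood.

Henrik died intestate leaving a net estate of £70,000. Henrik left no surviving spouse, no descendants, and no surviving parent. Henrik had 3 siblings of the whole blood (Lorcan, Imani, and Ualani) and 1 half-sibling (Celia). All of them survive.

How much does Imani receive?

The entire £70,000 passes to the siblings and their issue.
Counting each half-blood sibling's line as half a unit, there are 7/2 units in £70,000, so one unit is £20,000. Whole-blood lines (Lorcan, Imani, and Ualani) take £20,000 each; half-blood lines (Celia) take £10,000 each.

Imani receives £20,000.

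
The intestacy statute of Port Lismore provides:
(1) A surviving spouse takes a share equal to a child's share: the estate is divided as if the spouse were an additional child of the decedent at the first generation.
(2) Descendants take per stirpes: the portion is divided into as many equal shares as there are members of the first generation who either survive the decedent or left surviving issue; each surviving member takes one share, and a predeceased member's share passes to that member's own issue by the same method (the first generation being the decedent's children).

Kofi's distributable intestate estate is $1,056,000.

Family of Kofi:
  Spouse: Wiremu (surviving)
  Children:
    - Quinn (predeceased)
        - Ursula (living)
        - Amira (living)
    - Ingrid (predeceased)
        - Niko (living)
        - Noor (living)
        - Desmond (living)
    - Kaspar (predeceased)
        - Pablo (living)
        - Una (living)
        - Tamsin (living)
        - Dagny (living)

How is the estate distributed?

The spouse counts as an additional share at the children's level, so there are 4 primary shares of $264,000. Wiremu takes one such share ($264,000).
The children's combined portion ($792,000) is divided into 3 shares of $264,000: Quinn's $264,000 share passes to Quinn's issue; Ingrid's $264,000 share passes to Ingrid's issue; Kaspar's $264,000 share passes to Kaspar's issue.
Quinn's share ($264,000) is divided into 2 shares of $132,000: Ursula and Amira each take $132,000.
Ingrid's share ($264,000) is divided into 3 shares of $88,000: Niko, Noor, and Desmond each take $88,000.
Kaspar's share ($264,000) is divided into 4 shares of $66,000: Pablo, Una, Tamsin, and Dagny each take $66,000.

Wiremu: $264,000; Ursula: $132,000; Amira: $132,000; Niko: $88,000; Noor: $88,000; Desmond: $88,000; Pablo: $66,000; Una: $66,000; Tamsin: $66,000; Dagny: $66,000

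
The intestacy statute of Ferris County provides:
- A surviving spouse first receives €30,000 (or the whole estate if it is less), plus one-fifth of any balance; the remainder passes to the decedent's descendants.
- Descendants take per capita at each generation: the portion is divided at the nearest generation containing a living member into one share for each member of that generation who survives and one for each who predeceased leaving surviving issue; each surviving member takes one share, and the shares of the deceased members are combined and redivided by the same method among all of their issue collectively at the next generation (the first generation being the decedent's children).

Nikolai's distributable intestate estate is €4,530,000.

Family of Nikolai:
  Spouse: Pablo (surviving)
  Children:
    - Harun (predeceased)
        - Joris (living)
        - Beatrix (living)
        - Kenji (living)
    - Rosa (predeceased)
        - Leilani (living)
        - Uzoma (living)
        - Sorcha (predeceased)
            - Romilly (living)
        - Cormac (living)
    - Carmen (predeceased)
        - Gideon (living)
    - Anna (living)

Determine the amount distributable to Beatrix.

Beatrix receives €337,500.

Pablo first takes €30,000, leaving a balance of €4,500,000. Pablo then takes one-fifth of the balance (€900,000), for a total of €930,000. The remaining €3,600,000 passes to the descendants.
The descendants' portion (€3,600,000) is divided at the children's generation into 4 shares of €900,000. Anna takes €900,000. The 3 shares of the deceased (Harun, Rosa, and Carmen) are combined into a pool of €2,700,000.
That pool (€2,700,000) is divided at the grandchildren's generation into 8 shares of €337,500. Joris, Beatrix, Kenji, Leilani, Uzoma, Cormac, and Gideon each take €337,500. The remaining share for the deceased Sorcha (€337,500) is carried to the next generation.
That pool (€337,500) passes entirely to Romilly, the sole taker at the great-grandchildren's generation.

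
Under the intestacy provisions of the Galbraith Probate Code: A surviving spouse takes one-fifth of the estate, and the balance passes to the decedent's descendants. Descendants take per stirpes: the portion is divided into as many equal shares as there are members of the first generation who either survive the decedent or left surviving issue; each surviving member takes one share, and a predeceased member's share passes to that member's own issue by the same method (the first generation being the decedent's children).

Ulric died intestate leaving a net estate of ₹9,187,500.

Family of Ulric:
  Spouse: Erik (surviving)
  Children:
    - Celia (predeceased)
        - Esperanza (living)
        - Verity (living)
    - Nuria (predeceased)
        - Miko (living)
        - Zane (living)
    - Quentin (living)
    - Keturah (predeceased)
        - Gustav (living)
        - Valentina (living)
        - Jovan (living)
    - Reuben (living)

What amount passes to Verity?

Erik takes one-fifth of ₹9,187,500 = ₹1,837,500. The remaining ₹7,350,000 passes to the descendants.
The descendants' portion (₹7,350,000) is divided into 5 shares of ₹1,470,000: Quentin and Reuben each take ₹1,470,000; Celia's ₹1,470,000 share passes to Celia's issue; Nuria's ₹1,470,000 share passes to Nuria's issue; Keturah's ₹1,470,000 share passes to Keturah's issue.
Celia's share (₹1,470,000) is divided into 2 shares of ₹735,000: Esperanza and Verity each take ₹735,000.
Nuria's share (₹1,470,000) is divided into 2 shares of ₹735,000: Miko and Zane each take ₹735,000.
Keturah's share (₹1,470,000) is divided into 3 shares of ₹490,000: Gustav, Valentina, and Jovan each take ₹490,000.

Verity receives ₹735,000.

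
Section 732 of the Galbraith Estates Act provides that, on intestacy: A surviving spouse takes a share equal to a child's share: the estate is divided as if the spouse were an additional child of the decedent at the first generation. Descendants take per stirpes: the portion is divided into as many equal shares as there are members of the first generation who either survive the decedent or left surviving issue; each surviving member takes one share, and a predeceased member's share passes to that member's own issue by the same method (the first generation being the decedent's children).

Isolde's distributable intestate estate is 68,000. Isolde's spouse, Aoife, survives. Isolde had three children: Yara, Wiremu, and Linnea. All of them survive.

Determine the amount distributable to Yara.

Yara receives 17,000.

The spouse counts as an additional share at the children's level, so there are 4 primary shares of 17,000. Aoife takes one such share (17,000).
The children's combined portion (51,000) is divided into 3 shares of 17,000: Yara, Wiremu, and Linnea each take 17,000.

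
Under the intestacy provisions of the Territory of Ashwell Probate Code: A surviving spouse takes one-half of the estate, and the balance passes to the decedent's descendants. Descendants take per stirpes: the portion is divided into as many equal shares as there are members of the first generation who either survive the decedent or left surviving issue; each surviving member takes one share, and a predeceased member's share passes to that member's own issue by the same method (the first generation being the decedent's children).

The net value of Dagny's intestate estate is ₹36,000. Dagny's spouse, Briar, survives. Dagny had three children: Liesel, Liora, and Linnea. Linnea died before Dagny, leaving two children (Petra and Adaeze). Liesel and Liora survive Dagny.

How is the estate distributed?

Briar takes one-half of ₹36,000 = ₹18,000. The remaining ₹18,000 passes to the descendants.
The descendants' portion (₹18,000) is divided into 3 shares of ₹6,000: Liesel and Liora each take ₹6,000; Linnea's ₹6,000 share passes to Linnea's issue.
Linnea's share (₹6,000) is divided into 2 shares of ₹3,000: Petra and Adaeze each take ₹3,000.

Briar: ₹18,000; Liesel: ₹6,000; Liora: ₹6,000; Petra: ₹3,000; Adaeze: ₹3,000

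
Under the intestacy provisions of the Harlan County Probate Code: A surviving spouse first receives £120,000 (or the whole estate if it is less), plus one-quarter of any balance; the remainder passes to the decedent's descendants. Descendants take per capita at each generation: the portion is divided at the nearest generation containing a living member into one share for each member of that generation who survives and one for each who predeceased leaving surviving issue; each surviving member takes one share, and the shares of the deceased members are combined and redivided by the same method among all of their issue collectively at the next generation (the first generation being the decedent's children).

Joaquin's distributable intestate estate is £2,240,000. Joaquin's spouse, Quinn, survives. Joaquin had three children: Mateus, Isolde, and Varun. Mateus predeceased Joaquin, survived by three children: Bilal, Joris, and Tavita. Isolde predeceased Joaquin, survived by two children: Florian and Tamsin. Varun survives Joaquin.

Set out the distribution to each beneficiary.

Quinn: £650,000; Bilal: £212,000; Joris: £212,000; Tavita: £212,000; Florian: £212,000; Tamsin: £212,000; Varun: £530,000

Quinn first takes £120,000, leaving a balance of £2,120,000. Quinn then takes one-quarter of the balance (£530,000), for a total of £650,000. The remaining £1,590,000 passes to the descendants.
The descendants' portion (£1,590,000) is divided at the children's generation into 3 shares of £530,000. Varun takes £530,000. The 2 shares of the deceased (Mateus and Isolde) are combined into a pool of £1,060,000.
That pool (£1,060,000) is divided at the grandchildren's generation equally among Bilal, Joris, Tavita, Florian, and Tamsin: £212,000 each.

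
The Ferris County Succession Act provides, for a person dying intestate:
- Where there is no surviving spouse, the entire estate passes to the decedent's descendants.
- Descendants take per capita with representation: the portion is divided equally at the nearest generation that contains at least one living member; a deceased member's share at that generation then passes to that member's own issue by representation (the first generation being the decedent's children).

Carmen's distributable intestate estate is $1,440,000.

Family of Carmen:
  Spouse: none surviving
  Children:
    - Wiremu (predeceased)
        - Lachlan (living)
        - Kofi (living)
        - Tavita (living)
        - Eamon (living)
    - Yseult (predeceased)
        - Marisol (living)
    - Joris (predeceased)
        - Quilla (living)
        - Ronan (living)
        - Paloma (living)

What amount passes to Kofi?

Kofi receives $180,000.

The entire $1,440,000 passes to the descendants.
No child survives, so the initial division is made at the grandchildren's generation.
That amount ($1,440,000) is divided into 8 shares of $180,000: Lachlan, Kofi, Tavita, Eamon, Marisol, Quilla, Ronan, and Paloma each take $180,000.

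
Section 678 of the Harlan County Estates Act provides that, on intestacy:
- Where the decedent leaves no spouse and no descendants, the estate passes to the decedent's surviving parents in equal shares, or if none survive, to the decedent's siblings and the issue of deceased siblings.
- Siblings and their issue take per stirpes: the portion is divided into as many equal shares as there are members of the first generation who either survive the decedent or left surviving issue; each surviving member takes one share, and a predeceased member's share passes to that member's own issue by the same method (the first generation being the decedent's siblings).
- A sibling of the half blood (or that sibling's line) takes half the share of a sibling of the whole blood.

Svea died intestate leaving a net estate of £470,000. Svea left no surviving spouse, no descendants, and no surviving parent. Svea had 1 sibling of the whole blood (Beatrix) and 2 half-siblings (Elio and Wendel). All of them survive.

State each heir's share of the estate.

The entire £470,000 passes to the siblings and their issue.
Counting each half-blood sibling's line as half a unit, there are 2 units in £470,000, so one unit is £235,000. Whole-blood lines (Beatrix) take £235,000 each; half-blood lines (Elio and Wendel) take £117,500 each.

Elio: £117,500; Wendel: £117,500; Beatrix: £235,000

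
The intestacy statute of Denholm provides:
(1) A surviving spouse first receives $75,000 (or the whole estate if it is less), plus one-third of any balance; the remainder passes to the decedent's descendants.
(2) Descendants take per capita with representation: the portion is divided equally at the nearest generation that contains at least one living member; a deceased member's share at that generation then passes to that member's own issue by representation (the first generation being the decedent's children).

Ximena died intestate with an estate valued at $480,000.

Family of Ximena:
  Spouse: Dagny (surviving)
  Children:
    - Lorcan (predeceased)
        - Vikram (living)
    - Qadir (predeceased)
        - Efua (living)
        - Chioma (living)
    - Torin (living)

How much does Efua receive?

Dagny first takes $75,000, leaving a balance of $405,000. Dagny then takes one-third of the balance ($135,000), for a total of $210,000. The remaining $270,000 passes to the descendants.
The descendants' portion ($270,000) is divided into 3 shares of $90,000: Torin takes $90,000; Lorcan's $90,000 share passes to Lorcan's issue; Qadir's $90,000 share passes to Qadir's issue.
Lorcan's share ($90,000) passes entirely to Vikram.
Qadir's share ($90,000) is divided into 2 shares of $45,000: Efua and Chioma each take $45,000.

Efua receives $45,000.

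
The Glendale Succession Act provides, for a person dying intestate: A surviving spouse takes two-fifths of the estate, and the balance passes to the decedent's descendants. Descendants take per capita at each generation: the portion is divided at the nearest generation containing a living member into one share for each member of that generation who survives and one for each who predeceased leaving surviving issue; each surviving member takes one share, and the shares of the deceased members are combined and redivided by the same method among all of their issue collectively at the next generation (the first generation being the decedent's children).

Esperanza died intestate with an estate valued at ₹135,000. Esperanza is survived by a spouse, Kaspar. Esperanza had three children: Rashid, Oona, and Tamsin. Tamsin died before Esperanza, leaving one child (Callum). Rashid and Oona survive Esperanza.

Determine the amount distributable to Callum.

Kaspar takes two-fifths of ₹135,000 = ₹54,000. The remaining ₹81,000 passes to the descendants.
The descendants' portion (₹81,000) is divided at the children's generation into 3 shares of ₹27,000. Rashid and Oona each take ₹27,000. The remaining share for the deceased Tamsin (₹27,000) is carried to the next generation.
That pool (₹27,000) passes entirely to Callum, the sole taker at the grandchildren's generation.

Callum receives ₹27,000.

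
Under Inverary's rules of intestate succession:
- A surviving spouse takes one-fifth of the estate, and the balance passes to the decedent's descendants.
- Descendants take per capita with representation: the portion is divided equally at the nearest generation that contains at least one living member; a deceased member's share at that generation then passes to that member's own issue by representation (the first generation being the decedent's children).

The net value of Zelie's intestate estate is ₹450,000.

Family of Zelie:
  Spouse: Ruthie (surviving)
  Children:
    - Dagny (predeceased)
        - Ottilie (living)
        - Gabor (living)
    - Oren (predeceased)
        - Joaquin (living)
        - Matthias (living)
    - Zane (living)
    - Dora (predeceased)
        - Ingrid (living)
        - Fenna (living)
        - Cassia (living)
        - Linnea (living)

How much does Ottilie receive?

Ottilie receives ₹45,000.

Ruthie takes one-fifth of ₹450,000 = ₹90,000. The remaining ₹360,000 passes to the descendants.
The descendants' portion (₹360,000) is divided into 4 shares of ₹90,000: Zane takes ₹90,000; Dagny's ₹90,000 share passes to Dagny's issue; Oren's ₹90,000 share passes to Oren's issue; Dora's ₹90,000 share passes to Dora's issue.
Dagny's share (₹90,000) is divided into 2 shares of ₹45,000: Ottilie and Gabor each take ₹45,000.
Oren's share (₹90,000) is divided into 2 shares of ₹45,000: Joaquin and Matthias each take ₹45,000.
Dora's share (₹90,000) is divided into 4 shares of ₹22,500: Ingrid, Fenna, Cassia, and Linnea each take ₹22,500.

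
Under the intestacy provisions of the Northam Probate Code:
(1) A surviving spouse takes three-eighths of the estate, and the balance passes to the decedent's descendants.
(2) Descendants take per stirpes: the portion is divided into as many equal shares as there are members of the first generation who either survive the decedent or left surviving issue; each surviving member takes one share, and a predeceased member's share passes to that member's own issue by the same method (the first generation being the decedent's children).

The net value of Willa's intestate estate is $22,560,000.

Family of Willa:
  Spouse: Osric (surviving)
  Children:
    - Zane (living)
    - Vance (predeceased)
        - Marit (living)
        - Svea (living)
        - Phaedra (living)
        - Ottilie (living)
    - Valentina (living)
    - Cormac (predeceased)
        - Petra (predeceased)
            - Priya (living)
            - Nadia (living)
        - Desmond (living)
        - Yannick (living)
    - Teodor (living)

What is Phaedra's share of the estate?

Osric takes three-eighths of $22,560,000 = $8,460,000. The remaining $14,100,000 passes to the descendants.
The descendants' portion ($14,100,000) is divided into 5 shares of $2,820,000: Zane, Valentina, and Teodor each take $2,820,000; Vance's $2,820,000 share passes to Vance's issue; Cormac's $2,820,000 share passes to Cormac's issue.
Vance's share ($2,820,000) is divided into 4 shares of $705,000: Marit, Svea, Phaedra, and Ottilie each take $705,000.
Cormac's share ($2,820,000) is divided into 3 shares of $940,000: Desmond and Yannick each take $940,000; Petra's $940,000 share passes to Petra's issue.
Petra's share ($940,000) is divided into 2 shares of $470,000: Priya and Nadia each take $470,000.

Phaedra receives $705,000.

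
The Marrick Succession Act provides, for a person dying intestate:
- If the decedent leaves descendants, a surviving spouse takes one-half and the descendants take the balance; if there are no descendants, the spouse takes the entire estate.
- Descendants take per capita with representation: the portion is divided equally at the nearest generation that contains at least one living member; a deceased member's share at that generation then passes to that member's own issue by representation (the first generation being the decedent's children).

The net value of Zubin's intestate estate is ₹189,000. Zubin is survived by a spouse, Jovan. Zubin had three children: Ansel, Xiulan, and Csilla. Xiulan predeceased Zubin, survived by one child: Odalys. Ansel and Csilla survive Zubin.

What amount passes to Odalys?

Jovan takes one-half of ₹189,000 = ₹94,500. The remaining ₹94,500 passes to the descendants.
The descendants' portion (₹94,500) is divided into 3 shares of ₹31,500: Ansel and Csilla each take ₹31,500; Xiulan's ₹31,500 share passes to Xiulan's issue.
Xiulan's share (₹31,500) passes entirely to Odalys.

Odalys receives ₹31,500.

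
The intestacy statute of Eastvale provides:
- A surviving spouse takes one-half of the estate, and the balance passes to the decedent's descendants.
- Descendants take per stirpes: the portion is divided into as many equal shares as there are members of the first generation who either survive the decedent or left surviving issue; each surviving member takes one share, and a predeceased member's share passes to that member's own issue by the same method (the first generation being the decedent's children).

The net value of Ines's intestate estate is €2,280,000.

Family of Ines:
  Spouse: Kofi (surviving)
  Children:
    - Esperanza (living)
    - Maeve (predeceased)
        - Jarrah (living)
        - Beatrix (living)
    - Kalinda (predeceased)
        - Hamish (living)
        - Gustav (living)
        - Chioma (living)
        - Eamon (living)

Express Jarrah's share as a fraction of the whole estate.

Jarrah receives 1/12 of the estate.

Kofi takes one-half of €2,280,000 = €1,140,000. The remaining €1,140,000 passes to the descendants.
The descendants' portion (€1,140,000) is divided into 3 shares of €380,000: Esperanza takes €380,000; Maeve's €380,000 share passes to Maeve's issue; Kalinda's €380,000 share passes to Kalinda's issue.
Maeve's share (€380,000) is divided into 2 shares of €190,000: Jarrah and Beatrix each take €190,000.
Kalinda's share (€380,000) is divided into 4 shares of €95,000: Hamish, Gustav, Chioma, and Eamon each take €95,000.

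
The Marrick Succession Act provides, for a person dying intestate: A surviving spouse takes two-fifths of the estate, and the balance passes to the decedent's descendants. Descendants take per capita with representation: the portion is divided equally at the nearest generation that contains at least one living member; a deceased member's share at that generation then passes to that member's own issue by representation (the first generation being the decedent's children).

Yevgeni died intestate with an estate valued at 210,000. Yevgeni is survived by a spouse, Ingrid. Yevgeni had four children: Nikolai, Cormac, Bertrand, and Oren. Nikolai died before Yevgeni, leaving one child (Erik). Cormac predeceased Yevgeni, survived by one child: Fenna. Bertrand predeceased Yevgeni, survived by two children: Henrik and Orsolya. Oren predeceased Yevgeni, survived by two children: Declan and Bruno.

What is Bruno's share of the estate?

Ingrid takes two-fifths of 210,000 = 84,000. The remaining 126,000 passes to the descendants.
No child survives, so the initial division is made at the grandchildren's generation.
The descendants' portion (126,000) is divided into 6 shares of 21,000: Erik, Fenna, Henrik, Orsolya, Declan, and Bruno each take 21,000.

Bruno receives 21,000.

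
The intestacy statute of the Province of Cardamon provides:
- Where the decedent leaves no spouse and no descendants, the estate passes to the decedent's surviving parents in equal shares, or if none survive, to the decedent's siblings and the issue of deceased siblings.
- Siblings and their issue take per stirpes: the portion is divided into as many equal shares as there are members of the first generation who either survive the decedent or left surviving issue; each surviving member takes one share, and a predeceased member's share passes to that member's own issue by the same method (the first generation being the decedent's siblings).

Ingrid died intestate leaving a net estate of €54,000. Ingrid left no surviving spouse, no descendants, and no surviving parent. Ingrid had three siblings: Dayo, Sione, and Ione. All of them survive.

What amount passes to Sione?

The entire €54,000 passes to the siblings and their issue.
That amount (€54,000) is divided into 3 shares of €18,000: Dayo, Sione, and Ione each take €18,000.

Sione receives €18,000.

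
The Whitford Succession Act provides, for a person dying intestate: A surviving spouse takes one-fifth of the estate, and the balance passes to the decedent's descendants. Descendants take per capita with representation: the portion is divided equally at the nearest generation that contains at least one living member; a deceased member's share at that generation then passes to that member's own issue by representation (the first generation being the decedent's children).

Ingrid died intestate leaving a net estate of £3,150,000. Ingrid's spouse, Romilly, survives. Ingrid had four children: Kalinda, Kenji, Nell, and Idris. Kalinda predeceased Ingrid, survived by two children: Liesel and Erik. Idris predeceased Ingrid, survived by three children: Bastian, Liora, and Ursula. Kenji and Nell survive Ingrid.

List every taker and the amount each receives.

Romilly: £630,000; Liesel: £315,000; Erik: £315,000; Kenji: £630,000; Nell: £630,000; Bastian: £210,000; Liora: £210,000; Ursula: £210,000

Romilly takes one-fifth of £3,150,000 = £630,000. The remaining £2,520,000 passes to the descendants.
The descendants' portion (£2,520,000) is divided into 4 shares of £630,000: Kenji and Nell each take £630,000; Kalinda's £630,000 share passes to Kalinda's issue; Idris's £630,000 share passes to Idris's issue.
Kalinda's share (£630,000) is divided into 2 shares of £315,000: Liesel and Erik each take £315,000.
Idris's share (£630,000) is divided into 3 shares of £210,000: Bastian, Liora, and Ursula each take £210,000.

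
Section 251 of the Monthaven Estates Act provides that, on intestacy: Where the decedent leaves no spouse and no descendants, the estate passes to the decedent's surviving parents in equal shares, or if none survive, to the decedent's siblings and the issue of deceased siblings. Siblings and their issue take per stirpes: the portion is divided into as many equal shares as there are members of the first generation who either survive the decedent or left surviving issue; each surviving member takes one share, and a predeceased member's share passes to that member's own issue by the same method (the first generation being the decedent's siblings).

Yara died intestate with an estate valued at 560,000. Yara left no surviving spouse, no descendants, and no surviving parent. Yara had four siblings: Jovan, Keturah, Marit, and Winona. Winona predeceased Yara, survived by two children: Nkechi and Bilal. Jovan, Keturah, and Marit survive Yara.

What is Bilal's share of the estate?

The entire 560,000 passes to the siblings and their issue.
That amount (560,000) is divided into 4 shares of 140,000: Jovan, Keturah, and Marit each take 140,000; Winona's 140,000 share passes to Winona's issue.
Winona's share (140,000) is divided into 2 shares of 70,000: Nkechi and Bilal each take 70,000.

Bilal receives 70,000.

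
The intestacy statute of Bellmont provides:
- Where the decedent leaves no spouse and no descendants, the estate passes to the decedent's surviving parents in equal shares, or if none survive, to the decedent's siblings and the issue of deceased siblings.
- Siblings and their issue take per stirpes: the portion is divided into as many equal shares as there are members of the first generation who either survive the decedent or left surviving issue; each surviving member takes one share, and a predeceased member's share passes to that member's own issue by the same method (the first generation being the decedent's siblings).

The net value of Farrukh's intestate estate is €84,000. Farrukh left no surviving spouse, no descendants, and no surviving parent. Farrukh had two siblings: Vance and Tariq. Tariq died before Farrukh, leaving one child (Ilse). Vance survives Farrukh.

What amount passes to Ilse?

The entire €84,000 passes to the siblings and their issue.
That amount (€84,000) is divided into 2 shares of €42,000: Vance takes €42,000; Tariq's €42,000 share passes to Tariq's issue.
Tariq's share (€42,000) passes entirely to Ilse.

Ilse receives €42,000.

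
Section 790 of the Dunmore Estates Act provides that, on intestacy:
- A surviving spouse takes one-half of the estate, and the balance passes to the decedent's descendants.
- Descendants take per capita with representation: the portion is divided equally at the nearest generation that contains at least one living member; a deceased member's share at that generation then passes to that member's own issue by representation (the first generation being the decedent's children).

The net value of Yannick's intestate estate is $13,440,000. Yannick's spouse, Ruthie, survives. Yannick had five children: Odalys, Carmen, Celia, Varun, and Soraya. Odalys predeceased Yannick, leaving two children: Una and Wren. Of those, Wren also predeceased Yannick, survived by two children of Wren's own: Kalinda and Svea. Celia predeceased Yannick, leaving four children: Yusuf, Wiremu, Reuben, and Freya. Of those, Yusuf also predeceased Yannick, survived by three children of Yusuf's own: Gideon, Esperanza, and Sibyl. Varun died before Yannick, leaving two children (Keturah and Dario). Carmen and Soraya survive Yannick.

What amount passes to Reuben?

Reuben receives $336,000.

Ruthie takes one-half of $13,440,000 = $6,720,000. The remaining $6,720,000 passes to the descendants.
The descendants' portion ($6,720,000) is divided into 5 shares of $1,344,000: Carmen and Soraya each take $1,344,000; Odalys's $1,344,000 share passes to Odalys's issue; Celia's $1,344,000 share passes to Celia's issue; Varun's $1,344,000 share passes to Varun's issue.
Odalys's share ($1,344,000) is divided into 2 shares of $672,000: Una takes $672,000; Wren's $672,000 share passes to Wren's issue.
Wren's share ($672,000) is divided into 2 shares of $336,000: Kalinda and Svea each take $336,000.
Celia's share ($1,344,000) is divided into 4 shares of $336,000: Wiremu, Reuben, and Freya each take $336,000; Yusuf's $336,000 share passes to Yusuf's issue.
Yusuf's share ($336,000) is divided into 3 shares of $112,000: Gideon, Esperanza, and Sibyl each take $112,000.
Varun's share ($1,344,000) is divided into 2 shares of $672,000: Keturah and Dario each take $672,000.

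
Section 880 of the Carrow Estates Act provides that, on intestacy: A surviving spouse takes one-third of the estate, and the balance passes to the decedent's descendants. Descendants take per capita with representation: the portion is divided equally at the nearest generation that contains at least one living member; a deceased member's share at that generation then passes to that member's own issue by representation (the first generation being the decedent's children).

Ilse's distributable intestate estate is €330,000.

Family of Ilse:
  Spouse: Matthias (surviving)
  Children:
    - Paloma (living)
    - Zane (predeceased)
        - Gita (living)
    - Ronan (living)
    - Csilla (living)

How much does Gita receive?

Gita receives €55,000.

Matthias takes one-third of €330,000 = €110,000. The remaining €220,000 passes to the descendants.
The descendants' portion (€220,000) is divided into 4 shares of €55,000: Paloma, Ronan, and Csilla each take €55,000; Zane's €55,000 share passes to Zane's issue.
Zane's share (€55,000) passes entirely to Gita.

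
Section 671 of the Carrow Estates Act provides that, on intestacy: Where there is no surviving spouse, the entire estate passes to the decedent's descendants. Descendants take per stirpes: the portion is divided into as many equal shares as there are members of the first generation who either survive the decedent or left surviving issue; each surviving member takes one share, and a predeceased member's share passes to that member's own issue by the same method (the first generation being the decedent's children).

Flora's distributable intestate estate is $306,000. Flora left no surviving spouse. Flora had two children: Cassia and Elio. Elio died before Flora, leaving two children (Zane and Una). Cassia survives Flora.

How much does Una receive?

The entire $306,000 passes to the descendants.
That amount ($306,000) is divided into 2 shares of $153,000: Cassia takes $153,000; Elio's $153,000 share passes to Elio's issue.
Elio's share ($153,000) is divided into 2 shares of $76,500: Zane and Una each take $76,500.

Una receives $76,500.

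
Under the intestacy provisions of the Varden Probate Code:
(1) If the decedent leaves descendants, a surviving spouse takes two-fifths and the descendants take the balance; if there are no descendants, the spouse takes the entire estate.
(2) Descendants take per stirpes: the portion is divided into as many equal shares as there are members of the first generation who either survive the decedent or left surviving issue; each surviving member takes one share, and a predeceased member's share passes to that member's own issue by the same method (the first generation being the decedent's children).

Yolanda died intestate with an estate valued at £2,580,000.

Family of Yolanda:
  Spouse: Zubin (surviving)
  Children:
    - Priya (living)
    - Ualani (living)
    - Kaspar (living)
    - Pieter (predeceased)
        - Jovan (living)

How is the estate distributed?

Zubin takes two-fifths of £2,580,000 = £1,032,000. The remaining £1,548,000 passes to the descendants.
The descendants' portion (£1,548,000) is divided into 4 shares of £387,000: Priya, Ualani, and Kaspar each take £387,000; Pieter's £387,000 share passes to Pieter's issue.
Pieter's share (£387,000) passes entirely to Jovan.

Zubin: £1,032,000; Priya: £387,000; Ualani: £387,000; Kaspar: £387,000; Jovan: £387,000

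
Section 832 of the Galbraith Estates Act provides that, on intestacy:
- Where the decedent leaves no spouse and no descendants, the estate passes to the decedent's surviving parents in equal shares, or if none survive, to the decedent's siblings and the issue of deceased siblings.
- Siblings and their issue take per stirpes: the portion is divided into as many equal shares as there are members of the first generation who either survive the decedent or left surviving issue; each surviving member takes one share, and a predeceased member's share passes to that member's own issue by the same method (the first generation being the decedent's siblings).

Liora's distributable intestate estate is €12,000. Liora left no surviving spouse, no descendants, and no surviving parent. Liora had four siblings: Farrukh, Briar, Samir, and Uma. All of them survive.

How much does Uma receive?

The entire €12,000 passes to the siblings and their issue.
That amount (€12,000) is divided into 4 shares of €3,000: Farrukh, Briar, Samir, and Uma each take €3,000.

Uma receives €3,000.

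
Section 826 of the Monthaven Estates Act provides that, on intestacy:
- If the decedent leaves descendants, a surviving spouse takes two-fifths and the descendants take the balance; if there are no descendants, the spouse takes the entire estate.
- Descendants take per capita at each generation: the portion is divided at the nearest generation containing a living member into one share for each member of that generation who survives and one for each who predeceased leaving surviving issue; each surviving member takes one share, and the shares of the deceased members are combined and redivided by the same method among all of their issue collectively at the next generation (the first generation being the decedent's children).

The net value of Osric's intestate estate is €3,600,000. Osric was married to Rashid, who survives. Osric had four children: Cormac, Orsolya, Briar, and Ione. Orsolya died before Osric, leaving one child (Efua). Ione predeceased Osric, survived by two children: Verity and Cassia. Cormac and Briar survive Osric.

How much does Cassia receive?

Cassia receives €360,000.

Rashid takes two-fifths of €3,600,000 = €1,440,000. The remaining €2,160,000 passes to the descendants.
The descendants' portion (€2,160,000) is divided at the children's generation into 4 shares of €540,000. Cormac and Briar each take €540,000. The 2 shares of the deceased (Orsolya and Ione) are combined into a pool of €1,080,000.
That pool (€1,080,000) is divided at the grandchildren's generation equally among Efua, Verity, and Cassia: €360,000 each.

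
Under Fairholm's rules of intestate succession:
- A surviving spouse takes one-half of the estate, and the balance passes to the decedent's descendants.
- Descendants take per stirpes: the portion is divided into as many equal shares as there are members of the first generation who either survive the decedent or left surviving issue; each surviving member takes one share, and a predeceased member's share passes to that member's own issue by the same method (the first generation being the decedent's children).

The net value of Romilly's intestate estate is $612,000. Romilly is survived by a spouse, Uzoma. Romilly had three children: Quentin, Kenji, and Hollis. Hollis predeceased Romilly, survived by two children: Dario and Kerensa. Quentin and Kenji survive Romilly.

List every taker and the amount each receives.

Uzoma: $306,000; Quentin: $102,000; Kenji: $102,000; Dario: $51,000; Kerensa: $51,000

Uzoma takes one-half of $612,000 = $306,000. The remaining $306,000 passes to the descendants.
The descendants' portion ($306,000) is divided into 3 shares of $102,000: Quentin and Kenji each take $102,000; Hollis's $102,000 share passes to Hollis's issue.
Hollis's share ($102,000) is divided into 2 shares of $51,000: Dario and Kerensa each take $51,000.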